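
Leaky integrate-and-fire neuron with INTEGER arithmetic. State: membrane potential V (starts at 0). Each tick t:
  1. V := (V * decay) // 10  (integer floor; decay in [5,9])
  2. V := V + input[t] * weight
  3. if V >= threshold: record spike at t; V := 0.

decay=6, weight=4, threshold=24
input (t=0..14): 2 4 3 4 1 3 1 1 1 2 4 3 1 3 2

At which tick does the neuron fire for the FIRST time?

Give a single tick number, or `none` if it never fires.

t=0: input=2 -> V=8
t=1: input=4 -> V=20
t=2: input=3 -> V=0 FIRE
t=3: input=4 -> V=16
t=4: input=1 -> V=13
t=5: input=3 -> V=19
t=6: input=1 -> V=15
t=7: input=1 -> V=13
t=8: input=1 -> V=11
t=9: input=2 -> V=14
t=10: input=4 -> V=0 FIRE
t=11: input=3 -> V=12
t=12: input=1 -> V=11
t=13: input=3 -> V=18
t=14: input=2 -> V=18

Answer: 2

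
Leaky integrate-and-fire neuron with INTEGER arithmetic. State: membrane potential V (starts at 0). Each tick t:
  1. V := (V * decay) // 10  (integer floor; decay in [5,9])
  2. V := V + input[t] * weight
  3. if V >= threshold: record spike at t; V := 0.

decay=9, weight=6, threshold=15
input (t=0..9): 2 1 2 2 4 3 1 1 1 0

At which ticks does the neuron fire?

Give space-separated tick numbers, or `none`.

Answer: 1 3 4 5 8

Derivation:
t=0: input=2 -> V=12
t=1: input=1 -> V=0 FIRE
t=2: input=2 -> V=12
t=3: input=2 -> V=0 FIRE
t=4: input=4 -> V=0 FIRE
t=5: input=3 -> V=0 FIRE
t=6: input=1 -> V=6
t=7: input=1 -> V=11
t=8: input=1 -> V=0 FIRE
t=9: input=0 -> V=0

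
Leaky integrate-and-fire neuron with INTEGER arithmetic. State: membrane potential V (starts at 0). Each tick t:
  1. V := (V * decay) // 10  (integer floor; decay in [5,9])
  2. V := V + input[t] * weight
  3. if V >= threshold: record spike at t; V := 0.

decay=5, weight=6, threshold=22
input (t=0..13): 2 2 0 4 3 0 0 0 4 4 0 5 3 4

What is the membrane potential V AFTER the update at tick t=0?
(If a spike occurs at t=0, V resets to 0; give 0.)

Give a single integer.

t=0: input=2 -> V=12
t=1: input=2 -> V=18
t=2: input=0 -> V=9
t=3: input=4 -> V=0 FIRE
t=4: input=3 -> V=18
t=5: input=0 -> V=9
t=6: input=0 -> V=4
t=7: input=0 -> V=2
t=8: input=4 -> V=0 FIRE
t=9: input=4 -> V=0 FIRE
t=10: input=0 -> V=0
t=11: input=5 -> V=0 FIRE
t=12: input=3 -> V=18
t=13: input=4 -> V=0 FIRE

Answer: 12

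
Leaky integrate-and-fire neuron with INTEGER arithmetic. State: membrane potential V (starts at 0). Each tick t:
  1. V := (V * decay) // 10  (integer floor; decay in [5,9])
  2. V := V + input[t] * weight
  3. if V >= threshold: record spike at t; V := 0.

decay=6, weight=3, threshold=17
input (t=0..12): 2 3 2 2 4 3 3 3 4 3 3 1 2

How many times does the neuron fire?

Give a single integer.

Answer: 3

Derivation:
t=0: input=2 -> V=6
t=1: input=3 -> V=12
t=2: input=2 -> V=13
t=3: input=2 -> V=13
t=4: input=4 -> V=0 FIRE
t=5: input=3 -> V=9
t=6: input=3 -> V=14
t=7: input=3 -> V=0 FIRE
t=8: input=4 -> V=12
t=9: input=3 -> V=16
t=10: input=3 -> V=0 FIRE
t=11: input=1 -> V=3
t=12: input=2 -> V=7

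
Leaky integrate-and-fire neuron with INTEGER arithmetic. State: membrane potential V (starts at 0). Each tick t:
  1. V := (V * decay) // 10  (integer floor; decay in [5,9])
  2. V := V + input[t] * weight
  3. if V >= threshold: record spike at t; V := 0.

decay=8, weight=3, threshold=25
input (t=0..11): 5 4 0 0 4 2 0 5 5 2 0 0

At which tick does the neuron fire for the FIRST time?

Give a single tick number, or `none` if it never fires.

t=0: input=5 -> V=15
t=1: input=4 -> V=24
t=2: input=0 -> V=19
t=3: input=0 -> V=15
t=4: input=4 -> V=24
t=5: input=2 -> V=0 FIRE
t=6: input=0 -> V=0
t=7: input=5 -> V=15
t=8: input=5 -> V=0 FIRE
t=9: input=2 -> V=6
t=10: input=0 -> V=4
t=11: input=0 -> V=3

Answer: 5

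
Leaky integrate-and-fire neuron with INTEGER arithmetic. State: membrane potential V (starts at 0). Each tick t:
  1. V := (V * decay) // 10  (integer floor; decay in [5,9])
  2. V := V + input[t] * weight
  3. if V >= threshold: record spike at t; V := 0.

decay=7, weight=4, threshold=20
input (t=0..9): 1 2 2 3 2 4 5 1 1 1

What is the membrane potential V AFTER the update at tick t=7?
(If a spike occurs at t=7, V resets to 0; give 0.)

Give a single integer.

t=0: input=1 -> V=4
t=1: input=2 -> V=10
t=2: input=2 -> V=15
t=3: input=3 -> V=0 FIRE
t=4: input=2 -> V=8
t=5: input=4 -> V=0 FIRE
t=6: input=5 -> V=0 FIRE
t=7: input=1 -> V=4
t=8: input=1 -> V=6
t=9: input=1 -> V=8

Answer: 4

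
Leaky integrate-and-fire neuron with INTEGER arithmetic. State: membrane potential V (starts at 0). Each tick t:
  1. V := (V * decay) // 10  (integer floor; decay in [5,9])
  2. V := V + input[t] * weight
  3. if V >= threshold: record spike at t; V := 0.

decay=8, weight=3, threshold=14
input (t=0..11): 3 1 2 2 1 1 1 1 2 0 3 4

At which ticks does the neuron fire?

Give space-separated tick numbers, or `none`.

Answer: 2 8 11

Derivation:
t=0: input=3 -> V=9
t=1: input=1 -> V=10
t=2: input=2 -> V=0 FIRE
t=3: input=2 -> V=6
t=4: input=1 -> V=7
t=5: input=1 -> V=8
t=6: input=1 -> V=9
t=7: input=1 -> V=10
t=8: input=2 -> V=0 FIRE
t=9: input=0 -> V=0
t=10: input=3 -> V=9
t=11: input=4 -> V=0 FIRE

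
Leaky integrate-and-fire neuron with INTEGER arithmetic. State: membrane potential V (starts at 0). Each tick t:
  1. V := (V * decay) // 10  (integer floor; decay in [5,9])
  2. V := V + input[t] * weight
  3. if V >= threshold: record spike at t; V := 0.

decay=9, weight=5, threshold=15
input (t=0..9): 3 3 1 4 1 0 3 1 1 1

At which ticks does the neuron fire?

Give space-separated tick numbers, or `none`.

t=0: input=3 -> V=0 FIRE
t=1: input=3 -> V=0 FIRE
t=2: input=1 -> V=5
t=3: input=4 -> V=0 FIRE
t=4: input=1 -> V=5
t=5: input=0 -> V=4
t=6: input=3 -> V=0 FIRE
t=7: input=1 -> V=5
t=8: input=1 -> V=9
t=9: input=1 -> V=13

Answer: 0 1 3 6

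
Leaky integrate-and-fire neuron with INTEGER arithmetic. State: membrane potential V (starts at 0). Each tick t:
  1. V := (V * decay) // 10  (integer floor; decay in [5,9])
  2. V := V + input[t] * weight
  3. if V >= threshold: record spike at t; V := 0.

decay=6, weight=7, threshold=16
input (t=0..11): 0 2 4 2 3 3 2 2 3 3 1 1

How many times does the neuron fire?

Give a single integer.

Answer: 6

Derivation:
t=0: input=0 -> V=0
t=1: input=2 -> V=14
t=2: input=4 -> V=0 FIRE
t=3: input=2 -> V=14
t=4: input=3 -> V=0 FIRE
t=5: input=3 -> V=0 FIRE
t=6: input=2 -> V=14
t=7: input=2 -> V=0 FIRE
t=8: input=3 -> V=0 FIRE
t=9: input=3 -> V=0 FIRE
t=10: input=1 -> V=7
t=11: input=1 -> V=11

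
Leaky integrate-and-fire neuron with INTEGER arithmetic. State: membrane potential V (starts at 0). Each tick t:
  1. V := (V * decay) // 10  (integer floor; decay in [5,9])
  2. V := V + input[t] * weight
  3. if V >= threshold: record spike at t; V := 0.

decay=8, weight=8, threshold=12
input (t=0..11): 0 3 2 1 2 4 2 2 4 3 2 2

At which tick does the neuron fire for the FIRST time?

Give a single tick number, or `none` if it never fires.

t=0: input=0 -> V=0
t=1: input=3 -> V=0 FIRE
t=2: input=2 -> V=0 FIRE
t=3: input=1 -> V=8
t=4: input=2 -> V=0 FIRE
t=5: input=4 -> V=0 FIRE
t=6: input=2 -> V=0 FIRE
t=7: input=2 -> V=0 FIRE
t=8: input=4 -> V=0 FIRE
t=9: input=3 -> V=0 FIRE
t=10: input=2 -> V=0 FIRE
t=11: input=2 -> V=0 FIRE

Answer: 1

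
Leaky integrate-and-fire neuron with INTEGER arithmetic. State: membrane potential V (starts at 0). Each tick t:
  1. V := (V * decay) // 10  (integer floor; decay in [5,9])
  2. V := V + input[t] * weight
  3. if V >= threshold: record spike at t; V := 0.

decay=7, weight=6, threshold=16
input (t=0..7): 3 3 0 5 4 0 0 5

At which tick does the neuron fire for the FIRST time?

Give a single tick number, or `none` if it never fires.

Answer: 0

Derivation:
t=0: input=3 -> V=0 FIRE
t=1: input=3 -> V=0 FIRE
t=2: input=0 -> V=0
t=3: input=5 -> V=0 FIRE
t=4: input=4 -> V=0 FIRE
t=5: input=0 -> V=0
t=6: input=0 -> V=0
t=7: input=5 -> V=0 FIRE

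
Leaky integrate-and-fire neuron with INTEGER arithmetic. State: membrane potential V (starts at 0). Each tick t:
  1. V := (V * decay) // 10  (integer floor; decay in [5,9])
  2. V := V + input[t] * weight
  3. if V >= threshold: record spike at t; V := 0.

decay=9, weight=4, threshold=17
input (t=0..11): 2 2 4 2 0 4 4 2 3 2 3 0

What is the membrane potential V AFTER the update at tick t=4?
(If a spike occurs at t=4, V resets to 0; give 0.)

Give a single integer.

t=0: input=2 -> V=8
t=1: input=2 -> V=15
t=2: input=4 -> V=0 FIRE
t=3: input=2 -> V=8
t=4: input=0 -> V=7
t=5: input=4 -> V=0 FIRE
t=6: input=4 -> V=16
t=7: input=2 -> V=0 FIRE
t=8: input=3 -> V=12
t=9: input=2 -> V=0 FIRE
t=10: input=3 -> V=12
t=11: input=0 -> V=10

Answer: 7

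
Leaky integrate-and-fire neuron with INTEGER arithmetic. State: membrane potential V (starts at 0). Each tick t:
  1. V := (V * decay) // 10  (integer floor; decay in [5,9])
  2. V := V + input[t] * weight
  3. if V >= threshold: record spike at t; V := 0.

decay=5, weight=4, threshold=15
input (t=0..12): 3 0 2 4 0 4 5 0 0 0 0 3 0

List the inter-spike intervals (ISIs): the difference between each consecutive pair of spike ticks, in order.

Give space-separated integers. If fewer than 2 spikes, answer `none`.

Answer: 2 1

Derivation:
t=0: input=3 -> V=12
t=1: input=0 -> V=6
t=2: input=2 -> V=11
t=3: input=4 -> V=0 FIRE
t=4: input=0 -> V=0
t=5: input=4 -> V=0 FIRE
t=6: input=5 -> V=0 FIRE
t=7: input=0 -> V=0
t=8: input=0 -> V=0
t=9: input=0 -> V=0
t=10: input=0 -> V=0
t=11: input=3 -> V=12
t=12: input=0 -> V=6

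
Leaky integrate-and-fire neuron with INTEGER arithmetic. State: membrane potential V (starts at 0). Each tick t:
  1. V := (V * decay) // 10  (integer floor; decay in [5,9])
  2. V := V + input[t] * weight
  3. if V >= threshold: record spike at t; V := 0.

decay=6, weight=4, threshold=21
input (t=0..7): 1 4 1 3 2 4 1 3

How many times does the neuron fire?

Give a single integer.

Answer: 1

Derivation:
t=0: input=1 -> V=4
t=1: input=4 -> V=18
t=2: input=1 -> V=14
t=3: input=3 -> V=20
t=4: input=2 -> V=20
t=5: input=4 -> V=0 FIRE
t=6: input=1 -> V=4
t=7: input=3 -> V=14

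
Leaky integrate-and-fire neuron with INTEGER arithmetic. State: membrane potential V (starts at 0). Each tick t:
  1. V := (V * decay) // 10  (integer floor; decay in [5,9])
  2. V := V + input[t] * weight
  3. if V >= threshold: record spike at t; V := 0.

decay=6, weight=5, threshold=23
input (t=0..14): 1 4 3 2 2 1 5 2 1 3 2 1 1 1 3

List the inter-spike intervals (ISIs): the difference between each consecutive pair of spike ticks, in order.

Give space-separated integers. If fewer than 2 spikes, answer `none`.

t=0: input=1 -> V=5
t=1: input=4 -> V=0 FIRE
t=2: input=3 -> V=15
t=3: input=2 -> V=19
t=4: input=2 -> V=21
t=5: input=1 -> V=17
t=6: input=5 -> V=0 FIRE
t=7: input=2 -> V=10
t=8: input=1 -> V=11
t=9: input=3 -> V=21
t=10: input=2 -> V=22
t=11: input=1 -> V=18
t=12: input=1 -> V=15
t=13: input=1 -> V=14
t=14: input=3 -> V=0 FIRE

Answer: 5 8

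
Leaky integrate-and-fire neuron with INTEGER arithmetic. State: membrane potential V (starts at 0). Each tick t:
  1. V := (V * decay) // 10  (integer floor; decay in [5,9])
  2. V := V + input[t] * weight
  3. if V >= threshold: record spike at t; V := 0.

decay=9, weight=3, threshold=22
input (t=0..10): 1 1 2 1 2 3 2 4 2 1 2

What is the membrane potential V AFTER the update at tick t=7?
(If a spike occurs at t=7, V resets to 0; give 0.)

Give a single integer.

t=0: input=1 -> V=3
t=1: input=1 -> V=5
t=2: input=2 -> V=10
t=3: input=1 -> V=12
t=4: input=2 -> V=16
t=5: input=3 -> V=0 FIRE
t=6: input=2 -> V=6
t=7: input=4 -> V=17
t=8: input=2 -> V=21
t=9: input=1 -> V=21
t=10: input=2 -> V=0 FIRE

Answer: 17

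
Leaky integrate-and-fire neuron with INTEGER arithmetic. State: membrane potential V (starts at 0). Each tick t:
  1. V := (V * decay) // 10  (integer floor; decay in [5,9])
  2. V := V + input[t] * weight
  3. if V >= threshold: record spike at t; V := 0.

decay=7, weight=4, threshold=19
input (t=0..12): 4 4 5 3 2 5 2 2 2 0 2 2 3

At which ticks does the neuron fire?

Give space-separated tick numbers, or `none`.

Answer: 1 2 5 12

Derivation:
t=0: input=4 -> V=16
t=1: input=4 -> V=0 FIRE
t=2: input=5 -> V=0 FIRE
t=3: input=3 -> V=12
t=4: input=2 -> V=16
t=5: input=5 -> V=0 FIRE
t=6: input=2 -> V=8
t=7: input=2 -> V=13
t=8: input=2 -> V=17
t=9: input=0 -> V=11
t=10: input=2 -> V=15
t=11: input=2 -> V=18
t=12: input=3 -> V=0 FIRE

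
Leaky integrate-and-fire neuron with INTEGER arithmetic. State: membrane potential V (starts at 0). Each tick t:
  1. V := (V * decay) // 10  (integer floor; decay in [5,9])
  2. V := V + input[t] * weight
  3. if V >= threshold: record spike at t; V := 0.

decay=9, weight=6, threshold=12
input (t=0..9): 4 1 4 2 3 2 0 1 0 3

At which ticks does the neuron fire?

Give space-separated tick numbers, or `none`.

t=0: input=4 -> V=0 FIRE
t=1: input=1 -> V=6
t=2: input=4 -> V=0 FIRE
t=3: input=2 -> V=0 FIRE
t=4: input=3 -> V=0 FIRE
t=5: input=2 -> V=0 FIRE
t=6: input=0 -> V=0
t=7: input=1 -> V=6
t=8: input=0 -> V=5
t=9: input=3 -> V=0 FIRE

Answer: 0 2 3 4 5 9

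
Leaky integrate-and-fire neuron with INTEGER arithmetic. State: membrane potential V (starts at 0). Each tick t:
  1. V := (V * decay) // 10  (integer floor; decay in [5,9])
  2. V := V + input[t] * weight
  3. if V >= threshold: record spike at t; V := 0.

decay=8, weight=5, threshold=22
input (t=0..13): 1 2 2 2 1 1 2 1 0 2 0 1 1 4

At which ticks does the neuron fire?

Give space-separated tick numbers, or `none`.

Answer: 3 13

Derivation:
t=0: input=1 -> V=5
t=1: input=2 -> V=14
t=2: input=2 -> V=21
t=3: input=2 -> V=0 FIRE
t=4: input=1 -> V=5
t=5: input=1 -> V=9
t=6: input=2 -> V=17
t=7: input=1 -> V=18
t=8: input=0 -> V=14
t=9: input=2 -> V=21
t=10: input=0 -> V=16
t=11: input=1 -> V=17
t=12: input=1 -> V=18
t=13: input=4 -> V=0 FIRE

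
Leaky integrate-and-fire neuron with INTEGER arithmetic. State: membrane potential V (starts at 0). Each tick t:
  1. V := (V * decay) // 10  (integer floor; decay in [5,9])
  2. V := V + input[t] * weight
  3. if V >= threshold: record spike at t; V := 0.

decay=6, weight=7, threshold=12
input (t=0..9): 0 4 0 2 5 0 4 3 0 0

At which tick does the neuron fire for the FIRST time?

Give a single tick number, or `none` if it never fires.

Answer: 1

Derivation:
t=0: input=0 -> V=0
t=1: input=4 -> V=0 FIRE
t=2: input=0 -> V=0
t=3: input=2 -> V=0 FIRE
t=4: input=5 -> V=0 FIRE
t=5: input=0 -> V=0
t=6: input=4 -> V=0 FIRE
t=7: input=3 -> V=0 FIRE
t=8: input=0 -> V=0
t=9: input=0 -> V=0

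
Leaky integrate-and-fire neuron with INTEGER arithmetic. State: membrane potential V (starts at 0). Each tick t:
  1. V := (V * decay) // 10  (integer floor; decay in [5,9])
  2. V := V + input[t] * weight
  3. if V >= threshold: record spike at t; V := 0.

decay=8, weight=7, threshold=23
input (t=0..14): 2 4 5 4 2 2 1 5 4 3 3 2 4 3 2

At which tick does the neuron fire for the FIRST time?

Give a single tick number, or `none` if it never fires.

Answer: 1

Derivation:
t=0: input=2 -> V=14
t=1: input=4 -> V=0 FIRE
t=2: input=5 -> V=0 FIRE
t=3: input=4 -> V=0 FIRE
t=4: input=2 -> V=14
t=5: input=2 -> V=0 FIRE
t=6: input=1 -> V=7
t=7: input=5 -> V=0 FIRE
t=8: input=4 -> V=0 FIRE
t=9: input=3 -> V=21
t=10: input=3 -> V=0 FIRE
t=11: input=2 -> V=14
t=12: input=4 -> V=0 FIRE
t=13: input=3 -> V=21
t=14: input=2 -> V=0 FIRE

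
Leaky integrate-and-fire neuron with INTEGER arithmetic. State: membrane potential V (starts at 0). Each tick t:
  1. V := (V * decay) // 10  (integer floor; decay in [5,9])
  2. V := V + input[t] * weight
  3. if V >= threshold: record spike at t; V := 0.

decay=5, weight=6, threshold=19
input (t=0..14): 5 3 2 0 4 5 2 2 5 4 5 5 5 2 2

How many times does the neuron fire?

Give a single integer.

Answer: 9

Derivation:
t=0: input=5 -> V=0 FIRE
t=1: input=3 -> V=18
t=2: input=2 -> V=0 FIRE
t=3: input=0 -> V=0
t=4: input=4 -> V=0 FIRE
t=5: input=5 -> V=0 FIRE
t=6: input=2 -> V=12
t=7: input=2 -> V=18
t=8: input=5 -> V=0 FIRE
t=9: input=4 -> V=0 FIRE
t=10: input=5 -> V=0 FIRE
t=11: input=5 -> V=0 FIRE
t=12: input=5 -> V=0 FIRE
t=13: input=2 -> V=12
t=14: input=2 -> V=18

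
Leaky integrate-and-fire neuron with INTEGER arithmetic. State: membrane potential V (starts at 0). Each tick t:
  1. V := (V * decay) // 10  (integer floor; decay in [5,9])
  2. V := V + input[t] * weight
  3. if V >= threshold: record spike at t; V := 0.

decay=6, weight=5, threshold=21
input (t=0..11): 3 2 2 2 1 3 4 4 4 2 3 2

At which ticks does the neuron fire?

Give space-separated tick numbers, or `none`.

Answer: 2 5 7 9

Derivation:
t=0: input=3 -> V=15
t=1: input=2 -> V=19
t=2: input=2 -> V=0 FIRE
t=3: input=2 -> V=10
t=4: input=1 -> V=11
t=5: input=3 -> V=0 FIRE
t=6: input=4 -> V=20
t=7: input=4 -> V=0 FIRE
t=8: input=4 -> V=20
t=9: input=2 -> V=0 FIRE
t=10: input=3 -> V=15
t=11: input=2 -> V=19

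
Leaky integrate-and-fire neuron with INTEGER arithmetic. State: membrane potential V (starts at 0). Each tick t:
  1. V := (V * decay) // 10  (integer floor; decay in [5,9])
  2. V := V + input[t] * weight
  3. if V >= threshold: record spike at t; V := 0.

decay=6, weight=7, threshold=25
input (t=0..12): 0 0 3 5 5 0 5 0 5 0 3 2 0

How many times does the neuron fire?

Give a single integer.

t=0: input=0 -> V=0
t=1: input=0 -> V=0
t=2: input=3 -> V=21
t=3: input=5 -> V=0 FIRE
t=4: input=5 -> V=0 FIRE
t=5: input=0 -> V=0
t=6: input=5 -> V=0 FIRE
t=7: input=0 -> V=0
t=8: input=5 -> V=0 FIRE
t=9: input=0 -> V=0
t=10: input=3 -> V=21
t=11: input=2 -> V=0 FIRE
t=12: input=0 -> V=0

Answer: 5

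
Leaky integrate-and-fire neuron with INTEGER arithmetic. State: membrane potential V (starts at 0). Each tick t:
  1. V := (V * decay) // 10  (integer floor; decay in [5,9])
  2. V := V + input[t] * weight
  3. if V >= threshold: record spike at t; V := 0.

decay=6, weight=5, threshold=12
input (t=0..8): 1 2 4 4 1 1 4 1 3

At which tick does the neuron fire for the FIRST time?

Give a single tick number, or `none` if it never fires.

Answer: 1

Derivation:
t=0: input=1 -> V=5
t=1: input=2 -> V=0 FIRE
t=2: input=4 -> V=0 FIRE
t=3: input=4 -> V=0 FIRE
t=4: input=1 -> V=5
t=5: input=1 -> V=8
t=6: input=4 -> V=0 FIRE
t=7: input=1 -> V=5
t=8: input=3 -> V=0 FIRE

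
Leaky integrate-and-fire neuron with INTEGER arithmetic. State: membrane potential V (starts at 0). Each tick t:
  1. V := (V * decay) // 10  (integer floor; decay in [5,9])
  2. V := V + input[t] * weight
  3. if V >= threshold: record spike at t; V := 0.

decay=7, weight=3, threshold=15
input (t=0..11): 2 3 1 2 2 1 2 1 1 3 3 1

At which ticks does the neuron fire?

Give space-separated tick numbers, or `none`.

Answer: 4 10

Derivation:
t=0: input=2 -> V=6
t=1: input=3 -> V=13
t=2: input=1 -> V=12
t=3: input=2 -> V=14
t=4: input=2 -> V=0 FIRE
t=5: input=1 -> V=3
t=6: input=2 -> V=8
t=7: input=1 -> V=8
t=8: input=1 -> V=8
t=9: input=3 -> V=14
t=10: input=3 -> V=0 FIRE
t=11: input=1 -> V=3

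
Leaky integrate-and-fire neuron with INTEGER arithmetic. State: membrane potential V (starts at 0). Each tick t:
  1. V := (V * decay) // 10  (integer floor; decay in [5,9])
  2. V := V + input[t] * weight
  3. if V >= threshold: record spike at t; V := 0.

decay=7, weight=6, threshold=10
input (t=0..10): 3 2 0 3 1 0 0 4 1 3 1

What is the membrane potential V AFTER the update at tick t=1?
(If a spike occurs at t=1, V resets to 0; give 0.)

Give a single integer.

Answer: 0

Derivation:
t=0: input=3 -> V=0 FIRE
t=1: input=2 -> V=0 FIRE
t=2: input=0 -> V=0
t=3: input=3 -> V=0 FIRE
t=4: input=1 -> V=6
t=5: input=0 -> V=4
t=6: input=0 -> V=2
t=7: input=4 -> V=0 FIRE
t=8: input=1 -> V=6
t=9: input=3 -> V=0 FIRE
t=10: input=1 -> V=6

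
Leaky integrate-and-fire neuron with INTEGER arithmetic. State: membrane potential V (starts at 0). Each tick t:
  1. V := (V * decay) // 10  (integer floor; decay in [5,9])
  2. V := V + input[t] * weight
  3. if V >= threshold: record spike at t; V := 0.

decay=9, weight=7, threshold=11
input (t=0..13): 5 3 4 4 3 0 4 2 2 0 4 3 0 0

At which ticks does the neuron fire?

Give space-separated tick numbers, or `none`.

Answer: 0 1 2 3 4 6 7 8 10 11

Derivation:
t=0: input=5 -> V=0 FIRE
t=1: input=3 -> V=0 FIRE
t=2: input=4 -> V=0 FIRE
t=3: input=4 -> V=0 FIRE
t=4: input=3 -> V=0 FIRE
t=5: input=0 -> V=0
t=6: input=4 -> V=0 FIRE
t=7: input=2 -> V=0 FIRE
t=8: input=2 -> V=0 FIRE
t=9: input=0 -> V=0
t=10: input=4 -> V=0 FIRE
t=11: input=3 -> V=0 FIRE
t=12: input=0 -> V=0
t=13: input=0 -> V=0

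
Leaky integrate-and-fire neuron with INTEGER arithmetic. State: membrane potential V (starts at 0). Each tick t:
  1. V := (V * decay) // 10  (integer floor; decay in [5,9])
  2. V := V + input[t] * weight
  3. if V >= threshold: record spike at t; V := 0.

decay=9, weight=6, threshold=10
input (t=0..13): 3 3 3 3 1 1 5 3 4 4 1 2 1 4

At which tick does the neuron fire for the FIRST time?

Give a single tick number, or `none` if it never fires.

Answer: 0

Derivation:
t=0: input=3 -> V=0 FIRE
t=1: input=3 -> V=0 FIRE
t=2: input=3 -> V=0 FIRE
t=3: input=3 -> V=0 FIRE
t=4: input=1 -> V=6
t=5: input=1 -> V=0 FIRE
t=6: input=5 -> V=0 FIRE
t=7: input=3 -> V=0 FIRE
t=8: input=4 -> V=0 FIRE
t=9: input=4 -> V=0 FIRE
t=10: input=1 -> V=6
t=11: input=2 -> V=0 FIRE
t=12: input=1 -> V=6
t=13: input=4 -> V=0 FIRE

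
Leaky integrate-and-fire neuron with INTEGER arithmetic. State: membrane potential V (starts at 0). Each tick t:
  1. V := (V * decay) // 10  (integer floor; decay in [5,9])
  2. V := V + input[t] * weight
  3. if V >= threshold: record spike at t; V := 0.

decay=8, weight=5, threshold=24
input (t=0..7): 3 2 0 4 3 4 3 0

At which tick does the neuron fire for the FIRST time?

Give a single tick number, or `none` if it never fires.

t=0: input=3 -> V=15
t=1: input=2 -> V=22
t=2: input=0 -> V=17
t=3: input=4 -> V=0 FIRE
t=4: input=3 -> V=15
t=5: input=4 -> V=0 FIRE
t=6: input=3 -> V=15
t=7: input=0 -> V=12

Answer: 3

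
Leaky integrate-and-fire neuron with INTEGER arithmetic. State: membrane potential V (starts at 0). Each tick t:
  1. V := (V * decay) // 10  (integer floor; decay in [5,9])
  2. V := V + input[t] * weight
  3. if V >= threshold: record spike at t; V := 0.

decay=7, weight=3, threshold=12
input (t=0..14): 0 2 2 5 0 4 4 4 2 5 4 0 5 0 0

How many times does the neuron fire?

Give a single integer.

Answer: 7

Derivation:
t=0: input=0 -> V=0
t=1: input=2 -> V=6
t=2: input=2 -> V=10
t=3: input=5 -> V=0 FIRE
t=4: input=0 -> V=0
t=5: input=4 -> V=0 FIRE
t=6: input=4 -> V=0 FIRE
t=7: input=4 -> V=0 FIRE
t=8: input=2 -> V=6
t=9: input=5 -> V=0 FIRE
t=10: input=4 -> V=0 FIRE
t=11: input=0 -> V=0
t=12: input=5 -> V=0 FIRE
t=13: input=0 -> V=0
t=14: input=0 -> V=0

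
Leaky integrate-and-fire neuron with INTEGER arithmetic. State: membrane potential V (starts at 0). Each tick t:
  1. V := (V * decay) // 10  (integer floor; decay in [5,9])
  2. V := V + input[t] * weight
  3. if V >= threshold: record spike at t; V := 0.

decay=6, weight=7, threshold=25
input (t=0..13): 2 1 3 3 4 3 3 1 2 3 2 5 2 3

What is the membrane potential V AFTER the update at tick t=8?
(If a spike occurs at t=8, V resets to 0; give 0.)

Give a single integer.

t=0: input=2 -> V=14
t=1: input=1 -> V=15
t=2: input=3 -> V=0 FIRE
t=3: input=3 -> V=21
t=4: input=4 -> V=0 FIRE
t=5: input=3 -> V=21
t=6: input=3 -> V=0 FIRE
t=7: input=1 -> V=7
t=8: input=2 -> V=18
t=9: input=3 -> V=0 FIRE
t=10: input=2 -> V=14
t=11: input=5 -> V=0 FIRE
t=12: input=2 -> V=14
t=13: input=3 -> V=0 FIRE

Answer: 18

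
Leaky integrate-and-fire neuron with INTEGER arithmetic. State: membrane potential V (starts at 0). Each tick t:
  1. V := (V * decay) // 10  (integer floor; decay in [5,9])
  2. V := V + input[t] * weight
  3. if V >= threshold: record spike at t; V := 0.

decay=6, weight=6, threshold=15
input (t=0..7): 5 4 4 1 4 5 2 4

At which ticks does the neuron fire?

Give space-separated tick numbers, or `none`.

Answer: 0 1 2 4 5 7

Derivation:
t=0: input=5 -> V=0 FIRE
t=1: input=4 -> V=0 FIRE
t=2: input=4 -> V=0 FIRE
t=3: input=1 -> V=6
t=4: input=4 -> V=0 FIRE
t=5: input=5 -> V=0 FIRE
t=6: input=2 -> V=12
t=7: input=4 -> V=0 FIRE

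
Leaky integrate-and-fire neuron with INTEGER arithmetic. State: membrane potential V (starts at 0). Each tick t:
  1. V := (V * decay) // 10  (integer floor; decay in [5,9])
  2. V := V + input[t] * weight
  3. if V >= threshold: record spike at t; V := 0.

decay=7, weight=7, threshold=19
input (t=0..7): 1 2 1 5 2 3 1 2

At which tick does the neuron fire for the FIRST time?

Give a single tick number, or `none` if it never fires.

t=0: input=1 -> V=7
t=1: input=2 -> V=18
t=2: input=1 -> V=0 FIRE
t=3: input=5 -> V=0 FIRE
t=4: input=2 -> V=14
t=5: input=3 -> V=0 FIRE
t=6: input=1 -> V=7
t=7: input=2 -> V=18

Answer: 2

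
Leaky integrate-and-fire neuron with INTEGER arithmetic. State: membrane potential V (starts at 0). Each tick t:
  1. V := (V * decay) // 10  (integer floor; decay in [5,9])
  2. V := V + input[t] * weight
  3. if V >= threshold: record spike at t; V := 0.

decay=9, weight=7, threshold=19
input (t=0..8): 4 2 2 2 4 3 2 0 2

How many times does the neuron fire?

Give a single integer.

t=0: input=4 -> V=0 FIRE
t=1: input=2 -> V=14
t=2: input=2 -> V=0 FIRE
t=3: input=2 -> V=14
t=4: input=4 -> V=0 FIRE
t=5: input=3 -> V=0 FIRE
t=6: input=2 -> V=14
t=7: input=0 -> V=12
t=8: input=2 -> V=0 FIRE

Answer: 5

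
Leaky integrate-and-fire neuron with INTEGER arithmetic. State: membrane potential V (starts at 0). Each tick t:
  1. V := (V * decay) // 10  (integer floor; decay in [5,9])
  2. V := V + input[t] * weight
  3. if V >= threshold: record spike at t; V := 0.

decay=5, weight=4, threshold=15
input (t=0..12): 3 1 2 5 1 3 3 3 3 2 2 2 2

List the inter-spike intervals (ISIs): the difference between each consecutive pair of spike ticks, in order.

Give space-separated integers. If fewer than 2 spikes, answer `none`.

Answer: 3 2 4

Derivation:
t=0: input=3 -> V=12
t=1: input=1 -> V=10
t=2: input=2 -> V=13
t=3: input=5 -> V=0 FIRE
t=4: input=1 -> V=4
t=5: input=3 -> V=14
t=6: input=3 -> V=0 FIRE
t=7: input=3 -> V=12
t=8: input=3 -> V=0 FIRE
t=9: input=2 -> V=8
t=10: input=2 -> V=12
t=11: input=2 -> V=14
t=12: input=2 -> V=0 FIRE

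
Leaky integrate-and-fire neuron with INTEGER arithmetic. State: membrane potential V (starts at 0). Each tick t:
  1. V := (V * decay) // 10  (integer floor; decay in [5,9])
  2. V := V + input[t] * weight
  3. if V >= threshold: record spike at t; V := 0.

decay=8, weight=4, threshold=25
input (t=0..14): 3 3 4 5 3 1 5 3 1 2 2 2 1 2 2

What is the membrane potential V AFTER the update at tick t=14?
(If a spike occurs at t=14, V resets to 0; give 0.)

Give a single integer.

t=0: input=3 -> V=12
t=1: input=3 -> V=21
t=2: input=4 -> V=0 FIRE
t=3: input=5 -> V=20
t=4: input=3 -> V=0 FIRE
t=5: input=1 -> V=4
t=6: input=5 -> V=23
t=7: input=3 -> V=0 FIRE
t=8: input=1 -> V=4
t=9: input=2 -> V=11
t=10: input=2 -> V=16
t=11: input=2 -> V=20
t=12: input=1 -> V=20
t=13: input=2 -> V=24
t=14: input=2 -> V=0 FIRE

Answer: 0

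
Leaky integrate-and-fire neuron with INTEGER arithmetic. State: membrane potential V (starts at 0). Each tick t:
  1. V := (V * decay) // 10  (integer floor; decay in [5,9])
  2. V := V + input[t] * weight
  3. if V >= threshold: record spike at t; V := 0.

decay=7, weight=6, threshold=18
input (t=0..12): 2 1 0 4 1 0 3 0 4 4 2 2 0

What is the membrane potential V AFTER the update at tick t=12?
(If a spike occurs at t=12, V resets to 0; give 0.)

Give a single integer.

t=0: input=2 -> V=12
t=1: input=1 -> V=14
t=2: input=0 -> V=9
t=3: input=4 -> V=0 FIRE
t=4: input=1 -> V=6
t=5: input=0 -> V=4
t=6: input=3 -> V=0 FIRE
t=7: input=0 -> V=0
t=8: input=4 -> V=0 FIRE
t=9: input=4 -> V=0 FIRE
t=10: input=2 -> V=12
t=11: input=2 -> V=0 FIRE
t=12: input=0 -> V=0

Answer: 0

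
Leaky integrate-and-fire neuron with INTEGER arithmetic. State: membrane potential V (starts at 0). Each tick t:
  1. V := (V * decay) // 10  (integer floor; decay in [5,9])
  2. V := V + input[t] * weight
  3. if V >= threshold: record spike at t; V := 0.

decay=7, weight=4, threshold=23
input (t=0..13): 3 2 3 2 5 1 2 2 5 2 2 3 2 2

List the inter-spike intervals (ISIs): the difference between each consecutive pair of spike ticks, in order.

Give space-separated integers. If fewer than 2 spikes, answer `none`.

t=0: input=3 -> V=12
t=1: input=2 -> V=16
t=2: input=3 -> V=0 FIRE
t=3: input=2 -> V=8
t=4: input=5 -> V=0 FIRE
t=5: input=1 -> V=4
t=6: input=2 -> V=10
t=7: input=2 -> V=15
t=8: input=5 -> V=0 FIRE
t=9: input=2 -> V=8
t=10: input=2 -> V=13
t=11: input=3 -> V=21
t=12: input=2 -> V=22
t=13: input=2 -> V=0 FIRE

Answer: 2 4 5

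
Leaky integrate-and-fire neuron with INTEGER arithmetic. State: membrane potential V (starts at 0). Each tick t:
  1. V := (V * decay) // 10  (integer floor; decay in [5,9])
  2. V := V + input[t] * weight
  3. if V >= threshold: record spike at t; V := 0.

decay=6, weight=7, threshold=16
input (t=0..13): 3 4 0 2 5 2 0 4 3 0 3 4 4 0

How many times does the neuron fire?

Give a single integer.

t=0: input=3 -> V=0 FIRE
t=1: input=4 -> V=0 FIRE
t=2: input=0 -> V=0
t=3: input=2 -> V=14
t=4: input=5 -> V=0 FIRE
t=5: input=2 -> V=14
t=6: input=0 -> V=8
t=7: input=4 -> V=0 FIRE
t=8: input=3 -> V=0 FIRE
t=9: input=0 -> V=0
t=10: input=3 -> V=0 FIRE
t=11: input=4 -> V=0 FIRE
t=12: input=4 -> V=0 FIRE
t=13: input=0 -> V=0

Answer: 8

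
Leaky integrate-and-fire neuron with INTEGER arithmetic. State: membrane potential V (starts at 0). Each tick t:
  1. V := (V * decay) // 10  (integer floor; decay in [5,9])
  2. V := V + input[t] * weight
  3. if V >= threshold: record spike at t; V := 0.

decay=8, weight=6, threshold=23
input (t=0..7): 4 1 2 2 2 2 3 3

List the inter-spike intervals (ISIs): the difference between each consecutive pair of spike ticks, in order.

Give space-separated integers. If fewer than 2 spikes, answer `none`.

Answer: 3 3

Derivation:
t=0: input=4 -> V=0 FIRE
t=1: input=1 -> V=6
t=2: input=2 -> V=16
t=3: input=2 -> V=0 FIRE
t=4: input=2 -> V=12
t=5: input=2 -> V=21
t=6: input=3 -> V=0 FIRE
t=7: input=3 -> V=18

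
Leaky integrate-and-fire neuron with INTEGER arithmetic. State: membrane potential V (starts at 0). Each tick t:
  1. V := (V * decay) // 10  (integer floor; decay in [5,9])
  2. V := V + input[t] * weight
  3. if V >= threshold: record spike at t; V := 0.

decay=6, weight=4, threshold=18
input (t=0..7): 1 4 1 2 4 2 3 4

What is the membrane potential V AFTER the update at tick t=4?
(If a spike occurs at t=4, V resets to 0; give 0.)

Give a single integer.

Answer: 0

Derivation:
t=0: input=1 -> V=4
t=1: input=4 -> V=0 FIRE
t=2: input=1 -> V=4
t=3: input=2 -> V=10
t=4: input=4 -> V=0 FIRE
t=5: input=2 -> V=8
t=6: input=3 -> V=16
t=7: input=4 -> V=0 FIRE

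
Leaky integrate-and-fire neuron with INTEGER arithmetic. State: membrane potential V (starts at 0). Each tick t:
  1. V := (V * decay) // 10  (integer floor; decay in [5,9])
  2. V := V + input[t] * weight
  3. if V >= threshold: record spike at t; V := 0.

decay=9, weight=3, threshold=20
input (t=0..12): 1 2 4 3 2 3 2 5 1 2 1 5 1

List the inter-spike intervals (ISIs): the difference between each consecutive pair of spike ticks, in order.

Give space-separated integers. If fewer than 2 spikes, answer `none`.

Answer: 4 4

Derivation:
t=0: input=1 -> V=3
t=1: input=2 -> V=8
t=2: input=4 -> V=19
t=3: input=3 -> V=0 FIRE
t=4: input=2 -> V=6
t=5: input=3 -> V=14
t=6: input=2 -> V=18
t=7: input=5 -> V=0 FIRE
t=8: input=1 -> V=3
t=9: input=2 -> V=8
t=10: input=1 -> V=10
t=11: input=5 -> V=0 FIRE
t=12: input=1 -> V=3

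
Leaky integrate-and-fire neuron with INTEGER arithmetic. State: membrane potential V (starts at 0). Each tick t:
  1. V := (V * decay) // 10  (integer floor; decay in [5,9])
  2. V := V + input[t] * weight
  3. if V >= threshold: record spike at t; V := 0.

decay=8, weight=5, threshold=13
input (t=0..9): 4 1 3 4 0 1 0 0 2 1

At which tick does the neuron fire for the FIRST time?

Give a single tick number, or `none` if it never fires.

t=0: input=4 -> V=0 FIRE
t=1: input=1 -> V=5
t=2: input=3 -> V=0 FIRE
t=3: input=4 -> V=0 FIRE
t=4: input=0 -> V=0
t=5: input=1 -> V=5
t=6: input=0 -> V=4
t=7: input=0 -> V=3
t=8: input=2 -> V=12
t=9: input=1 -> V=0 FIRE

Answer: 0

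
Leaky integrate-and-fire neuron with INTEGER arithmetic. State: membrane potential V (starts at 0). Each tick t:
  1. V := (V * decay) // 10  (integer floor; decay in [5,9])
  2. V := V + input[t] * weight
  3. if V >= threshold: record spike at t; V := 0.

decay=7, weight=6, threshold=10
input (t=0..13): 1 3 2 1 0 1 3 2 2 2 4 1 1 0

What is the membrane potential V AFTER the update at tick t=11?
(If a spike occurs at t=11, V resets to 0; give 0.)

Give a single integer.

t=0: input=1 -> V=6
t=1: input=3 -> V=0 FIRE
t=2: input=2 -> V=0 FIRE
t=3: input=1 -> V=6
t=4: input=0 -> V=4
t=5: input=1 -> V=8
t=6: input=3 -> V=0 FIRE
t=7: input=2 -> V=0 FIRE
t=8: input=2 -> V=0 FIRE
t=9: input=2 -> V=0 FIRE
t=10: input=4 -> V=0 FIRE
t=11: input=1 -> V=6
t=12: input=1 -> V=0 FIRE
t=13: input=0 -> V=0

Answer: 6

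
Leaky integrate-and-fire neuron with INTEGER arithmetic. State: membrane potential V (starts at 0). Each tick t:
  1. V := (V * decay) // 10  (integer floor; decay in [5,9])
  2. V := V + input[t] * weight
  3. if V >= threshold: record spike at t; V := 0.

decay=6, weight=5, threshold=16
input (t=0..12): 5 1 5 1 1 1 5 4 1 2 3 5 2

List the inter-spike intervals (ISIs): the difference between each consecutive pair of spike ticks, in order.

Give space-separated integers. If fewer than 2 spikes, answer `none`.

Answer: 2 4 1 3 1

Derivation:
t=0: input=5 -> V=0 FIRE
t=1: input=1 -> V=5
t=2: input=5 -> V=0 FIRE
t=3: input=1 -> V=5
t=4: input=1 -> V=8
t=5: input=1 -> V=9
t=6: input=5 -> V=0 FIRE
t=7: input=4 -> V=0 FIRE
t=8: input=1 -> V=5
t=9: input=2 -> V=13
t=10: input=3 -> V=0 FIRE
t=11: input=5 -> V=0 FIRE
t=12: input=2 -> V=10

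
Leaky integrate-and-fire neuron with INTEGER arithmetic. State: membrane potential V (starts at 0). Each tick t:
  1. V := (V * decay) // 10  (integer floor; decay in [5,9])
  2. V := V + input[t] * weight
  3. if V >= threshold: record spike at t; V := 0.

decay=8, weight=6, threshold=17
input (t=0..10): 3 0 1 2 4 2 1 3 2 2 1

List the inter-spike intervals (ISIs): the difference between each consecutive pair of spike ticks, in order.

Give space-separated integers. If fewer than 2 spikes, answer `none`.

Answer: 4 3 2

Derivation:
t=0: input=3 -> V=0 FIRE
t=1: input=0 -> V=0
t=2: input=1 -> V=6
t=3: input=2 -> V=16
t=4: input=4 -> V=0 FIRE
t=5: input=2 -> V=12
t=6: input=1 -> V=15
t=7: input=3 -> V=0 FIRE
t=8: input=2 -> V=12
t=9: input=2 -> V=0 FIRE
t=10: input=1 -> V=6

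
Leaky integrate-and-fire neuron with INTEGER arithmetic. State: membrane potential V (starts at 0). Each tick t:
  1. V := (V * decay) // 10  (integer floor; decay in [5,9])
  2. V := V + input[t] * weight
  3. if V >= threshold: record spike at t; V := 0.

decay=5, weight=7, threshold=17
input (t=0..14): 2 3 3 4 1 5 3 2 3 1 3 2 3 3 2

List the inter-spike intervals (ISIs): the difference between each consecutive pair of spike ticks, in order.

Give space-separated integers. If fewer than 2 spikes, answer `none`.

t=0: input=2 -> V=14
t=1: input=3 -> V=0 FIRE
t=2: input=3 -> V=0 FIRE
t=3: input=4 -> V=0 FIRE
t=4: input=1 -> V=7
t=5: input=5 -> V=0 FIRE
t=6: input=3 -> V=0 FIRE
t=7: input=2 -> V=14
t=8: input=3 -> V=0 FIRE
t=9: input=1 -> V=7
t=10: input=3 -> V=0 FIRE
t=11: input=2 -> V=14
t=12: input=3 -> V=0 FIRE
t=13: input=3 -> V=0 FIRE
t=14: input=2 -> V=14

Answer: 1 1 2 1 2 2 2 1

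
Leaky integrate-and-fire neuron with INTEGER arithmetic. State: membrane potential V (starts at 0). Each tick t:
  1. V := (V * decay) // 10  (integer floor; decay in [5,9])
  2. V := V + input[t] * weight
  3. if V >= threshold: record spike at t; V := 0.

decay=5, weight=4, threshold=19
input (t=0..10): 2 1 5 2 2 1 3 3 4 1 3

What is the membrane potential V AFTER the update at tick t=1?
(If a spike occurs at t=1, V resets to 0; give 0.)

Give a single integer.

t=0: input=2 -> V=8
t=1: input=1 -> V=8
t=2: input=5 -> V=0 FIRE
t=3: input=2 -> V=8
t=4: input=2 -> V=12
t=5: input=1 -> V=10
t=6: input=3 -> V=17
t=7: input=3 -> V=0 FIRE
t=8: input=4 -> V=16
t=9: input=1 -> V=12
t=10: input=3 -> V=18

Answer: 8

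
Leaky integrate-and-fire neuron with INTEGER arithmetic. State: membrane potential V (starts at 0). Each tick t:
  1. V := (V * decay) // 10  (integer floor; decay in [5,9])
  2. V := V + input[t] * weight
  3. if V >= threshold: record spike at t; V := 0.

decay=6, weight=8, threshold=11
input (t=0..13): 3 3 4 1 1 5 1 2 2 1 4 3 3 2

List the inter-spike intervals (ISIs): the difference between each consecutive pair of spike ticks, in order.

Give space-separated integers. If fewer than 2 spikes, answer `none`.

t=0: input=3 -> V=0 FIRE
t=1: input=3 -> V=0 FIRE
t=2: input=4 -> V=0 FIRE
t=3: input=1 -> V=8
t=4: input=1 -> V=0 FIRE
t=5: input=5 -> V=0 FIRE
t=6: input=1 -> V=8
t=7: input=2 -> V=0 FIRE
t=8: input=2 -> V=0 FIRE
t=9: input=1 -> V=8
t=10: input=4 -> V=0 FIRE
t=11: input=3 -> V=0 FIRE
t=12: input=3 -> V=0 FIRE
t=13: input=2 -> V=0 FIRE

Answer: 1 1 2 1 2 1 2 1 1 1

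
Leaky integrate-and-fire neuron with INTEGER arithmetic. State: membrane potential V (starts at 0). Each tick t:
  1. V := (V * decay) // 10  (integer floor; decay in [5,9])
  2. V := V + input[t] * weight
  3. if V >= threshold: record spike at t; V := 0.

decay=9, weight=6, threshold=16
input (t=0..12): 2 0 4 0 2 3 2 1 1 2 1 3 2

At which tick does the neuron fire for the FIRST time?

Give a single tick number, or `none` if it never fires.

Answer: 2

Derivation:
t=0: input=2 -> V=12
t=1: input=0 -> V=10
t=2: input=4 -> V=0 FIRE
t=3: input=0 -> V=0
t=4: input=2 -> V=12
t=5: input=3 -> V=0 FIRE
t=6: input=2 -> V=12
t=7: input=1 -> V=0 FIRE
t=8: input=1 -> V=6
t=9: input=2 -> V=0 FIRE
t=10: input=1 -> V=6
t=11: input=3 -> V=0 FIRE
t=12: input=2 -> V=12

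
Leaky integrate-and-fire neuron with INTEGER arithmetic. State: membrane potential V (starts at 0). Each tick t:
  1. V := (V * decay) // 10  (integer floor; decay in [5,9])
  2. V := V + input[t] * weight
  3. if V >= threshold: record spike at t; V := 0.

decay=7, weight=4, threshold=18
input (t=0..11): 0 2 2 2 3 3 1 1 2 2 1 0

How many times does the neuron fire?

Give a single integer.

Answer: 2

Derivation:
t=0: input=0 -> V=0
t=1: input=2 -> V=8
t=2: input=2 -> V=13
t=3: input=2 -> V=17
t=4: input=3 -> V=0 FIRE
t=5: input=3 -> V=12
t=6: input=1 -> V=12
t=7: input=1 -> V=12
t=8: input=2 -> V=16
t=9: input=2 -> V=0 FIRE
t=10: input=1 -> V=4
t=11: input=0 -> V=2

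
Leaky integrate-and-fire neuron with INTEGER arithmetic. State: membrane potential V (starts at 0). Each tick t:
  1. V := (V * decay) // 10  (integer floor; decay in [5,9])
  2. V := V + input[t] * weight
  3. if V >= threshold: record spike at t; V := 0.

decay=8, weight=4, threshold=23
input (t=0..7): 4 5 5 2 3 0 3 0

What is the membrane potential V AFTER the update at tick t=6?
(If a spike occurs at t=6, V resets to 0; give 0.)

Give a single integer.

t=0: input=4 -> V=16
t=1: input=5 -> V=0 FIRE
t=2: input=5 -> V=20
t=3: input=2 -> V=0 FIRE
t=4: input=3 -> V=12
t=5: input=0 -> V=9
t=6: input=3 -> V=19
t=7: input=0 -> V=15

Answer: 19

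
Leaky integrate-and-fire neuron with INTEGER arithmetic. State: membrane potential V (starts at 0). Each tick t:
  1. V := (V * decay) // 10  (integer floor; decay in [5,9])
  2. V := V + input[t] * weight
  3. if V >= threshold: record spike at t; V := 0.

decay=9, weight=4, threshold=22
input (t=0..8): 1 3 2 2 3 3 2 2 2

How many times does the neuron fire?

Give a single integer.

t=0: input=1 -> V=4
t=1: input=3 -> V=15
t=2: input=2 -> V=21
t=3: input=2 -> V=0 FIRE
t=4: input=3 -> V=12
t=5: input=3 -> V=0 FIRE
t=6: input=2 -> V=8
t=7: input=2 -> V=15
t=8: input=2 -> V=21

Answer: 2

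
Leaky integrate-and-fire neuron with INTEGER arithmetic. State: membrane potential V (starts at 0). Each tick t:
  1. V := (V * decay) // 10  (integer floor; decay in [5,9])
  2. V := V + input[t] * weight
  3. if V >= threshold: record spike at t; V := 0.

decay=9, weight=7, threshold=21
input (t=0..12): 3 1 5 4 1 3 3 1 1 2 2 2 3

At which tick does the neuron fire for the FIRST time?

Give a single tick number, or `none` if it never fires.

Answer: 0

Derivation:
t=0: input=3 -> V=0 FIRE
t=1: input=1 -> V=7
t=2: input=5 -> V=0 FIRE
t=3: input=4 -> V=0 FIRE
t=4: input=1 -> V=7
t=5: input=3 -> V=0 FIRE
t=6: input=3 -> V=0 FIRE
t=7: input=1 -> V=7
t=8: input=1 -> V=13
t=9: input=2 -> V=0 FIRE
t=10: input=2 -> V=14
t=11: input=2 -> V=0 FIRE
t=12: input=3 -> V=0 FIRE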